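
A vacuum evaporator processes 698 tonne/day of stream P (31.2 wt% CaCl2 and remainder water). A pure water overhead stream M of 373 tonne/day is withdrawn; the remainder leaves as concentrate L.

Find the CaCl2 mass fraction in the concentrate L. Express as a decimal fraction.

CaCl2 is not removed: 698×0.312 = 217.78 tonne/day of CaCl2 enters L.
Concentrate = 698 − 373 = 325 tonne/day.
Mass fraction = 217.78/325 = 0.6701.

0.6701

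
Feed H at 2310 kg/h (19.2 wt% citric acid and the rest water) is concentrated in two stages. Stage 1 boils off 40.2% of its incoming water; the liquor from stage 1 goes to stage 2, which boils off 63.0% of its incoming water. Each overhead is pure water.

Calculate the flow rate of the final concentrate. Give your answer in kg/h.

856.5 kg/h

water in feed = 2310×0.808 = 1866.5 kg/h.
After stage 1: water left = (1−0.402)×1866.5 = 1116.2; stream total = 1559.7 kg/h.
After stage 2: water left = (1−0.630)×1116.2 = 412.98; final concentrate = 856.5 kg/h.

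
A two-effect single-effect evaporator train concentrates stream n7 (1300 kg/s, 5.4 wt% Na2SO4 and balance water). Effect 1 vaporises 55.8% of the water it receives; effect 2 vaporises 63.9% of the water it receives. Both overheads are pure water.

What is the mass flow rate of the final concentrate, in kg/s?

water in feed = 1300×0.946 = 1229.8 kg/s.
After stage 1: water left = (1−0.558)×1229.8 = 543.57; stream total = 613.77 kg/s.
After stage 2: water left = (1−0.639)×543.57 = 196.23; final concentrate = 266.43 kg/s.

266.4 kg/s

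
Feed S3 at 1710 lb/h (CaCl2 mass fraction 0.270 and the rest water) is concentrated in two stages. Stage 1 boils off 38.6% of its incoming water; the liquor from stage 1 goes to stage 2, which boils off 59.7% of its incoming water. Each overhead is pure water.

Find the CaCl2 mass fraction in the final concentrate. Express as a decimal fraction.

0.599

water in feed = 1710×0.730 = 1248.3 lb/h.
After stage 1: water left = (1−0.386)×1248.3 = 766.46; stream total = 1228.2 lb/h.
After stage 2: water left = (1−0.597)×766.46 = 308.88; final concentrate = 770.58 lb/h.
CaCl2 fraction = 461.7/770.58 = 0.599.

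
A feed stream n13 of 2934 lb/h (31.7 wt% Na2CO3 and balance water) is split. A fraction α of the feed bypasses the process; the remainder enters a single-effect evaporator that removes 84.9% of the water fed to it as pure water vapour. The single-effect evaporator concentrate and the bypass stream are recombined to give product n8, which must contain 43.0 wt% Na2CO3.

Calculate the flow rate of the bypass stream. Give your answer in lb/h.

All 2934×0.317 = 930.08 lb/h of Na2CO3 reaches n8, so n8 = 930.08/0.430 = 2163 lb/h and vapour = 771.03 lb/h.
The evaporator receives (1−α)·2934 of feed at 0.683 water and removes 0.849 of that water:
0.849×0.683×(1−α)×2934 = 771.03
(1−α) = 771.03/1701.3 = 0.4532;  α = 0.5468.
Bypass flow = 0.5468×2934 = 1604.3 lb/h.

1604 lb/h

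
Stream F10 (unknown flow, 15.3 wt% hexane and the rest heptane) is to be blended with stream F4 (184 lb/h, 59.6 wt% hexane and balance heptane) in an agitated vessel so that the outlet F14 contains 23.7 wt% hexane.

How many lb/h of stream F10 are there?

Let F10 be the unknown flow. Total out = 184 + F10.
hexane balance: 109.66 + 0.153·F10 = 0.237·(184 + F10)
(0.153 − 0.237)·F10 = 0.237×184 − 109.66 = -66.056
F10 = -66.056 / -0.084 = 786.38 lb/h

786.4 lb/h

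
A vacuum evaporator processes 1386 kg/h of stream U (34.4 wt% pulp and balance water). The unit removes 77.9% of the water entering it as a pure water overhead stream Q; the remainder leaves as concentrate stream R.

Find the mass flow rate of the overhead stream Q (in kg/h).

708.3 kg/h

water entering = 1386×0.656 = 909.22 kg/h; overhead removed = 0.779×909.22 = 708.28 kg/h.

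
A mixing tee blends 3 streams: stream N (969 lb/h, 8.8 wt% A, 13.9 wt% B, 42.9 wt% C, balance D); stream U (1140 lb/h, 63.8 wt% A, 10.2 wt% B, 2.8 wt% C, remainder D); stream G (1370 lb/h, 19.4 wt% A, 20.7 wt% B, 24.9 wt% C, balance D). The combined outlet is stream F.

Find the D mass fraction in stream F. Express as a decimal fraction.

Total flow out = 969 + 1140 + 1370 = 3479 lb/h.
D in = 969×0.344 + 1140×0.232 + 1370×0.350 = 1077.3 lb/h.
D mass fraction in F = 1077.3/3479 = 0.310.

0.310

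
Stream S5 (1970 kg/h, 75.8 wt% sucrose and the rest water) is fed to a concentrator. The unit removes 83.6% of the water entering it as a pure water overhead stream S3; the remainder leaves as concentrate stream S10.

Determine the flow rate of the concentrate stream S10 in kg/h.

1571 kg/h

water entering = 1970×0.242 = 476.74 kg/h; overhead removed = 0.836×476.74 = 398.55 kg/h.
Concentrate = 1970 − 398.55 = 1571.4 kg/h.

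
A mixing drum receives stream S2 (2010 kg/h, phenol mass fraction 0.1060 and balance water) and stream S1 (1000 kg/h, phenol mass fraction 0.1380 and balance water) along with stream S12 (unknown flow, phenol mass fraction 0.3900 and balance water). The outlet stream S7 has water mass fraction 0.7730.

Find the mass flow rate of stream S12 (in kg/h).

Let S12 be the unknown flow. Total out = 3010 + S12.
water balance: 2658.9 + 0.610·S12 = 0.773·(3010 + S12)
(0.610 − 0.773)·S12 = 0.773×3010 − 2658.9 = -332.21
S12 = -332.21 / -0.163 = 2038.1 kg/h

2038 kg/h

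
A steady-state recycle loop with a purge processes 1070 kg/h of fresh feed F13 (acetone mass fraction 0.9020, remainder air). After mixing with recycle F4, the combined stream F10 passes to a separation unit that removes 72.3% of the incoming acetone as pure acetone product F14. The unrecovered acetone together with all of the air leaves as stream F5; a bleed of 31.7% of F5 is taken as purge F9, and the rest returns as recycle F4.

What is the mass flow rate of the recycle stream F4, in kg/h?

451.1 kg/h

air enters only via F13 and leaves only via the purge: 1070×0.098 = 0.317×(air in F5), and the separation unit passes all air, so air in F10 = air in F5 = 330.79 kg/h.
acetone in F10: m_A = 1070×0.902 + (1−0.317)·(1−0.723)·m_A, so m_A = 965.14/0.8108 = 1190.3 kg/h.
F5 = (1−0.723)×1190.3 + 330.79 = 660.51 kg/h.
Recycle F4 = (1−0.317)×660.51 = 451.13 kg/h.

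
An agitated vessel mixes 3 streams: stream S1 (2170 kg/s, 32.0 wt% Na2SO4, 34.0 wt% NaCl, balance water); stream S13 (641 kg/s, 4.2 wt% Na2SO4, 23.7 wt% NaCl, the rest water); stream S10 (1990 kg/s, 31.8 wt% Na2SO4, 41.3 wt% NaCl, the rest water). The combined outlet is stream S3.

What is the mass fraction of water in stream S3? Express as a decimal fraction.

Total flow out = 2170 + 641 + 1990 = 4801 kg/s.
water in = 2170×0.340 + 641×0.721 + 1990×0.269 = 1735.3 kg/s.
water mass fraction in S3 = 1735.3/4801 = 0.361.

0.361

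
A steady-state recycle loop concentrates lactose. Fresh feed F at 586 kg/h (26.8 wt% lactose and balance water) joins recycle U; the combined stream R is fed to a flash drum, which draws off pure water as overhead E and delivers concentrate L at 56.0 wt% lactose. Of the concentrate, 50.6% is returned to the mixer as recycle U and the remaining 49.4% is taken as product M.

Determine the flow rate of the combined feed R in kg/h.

Overall lactose balance (none leaves overhead): lactose in fresh feed = lactose in product, i.e. 586×0.268 = (1−0.506)·L·0.560.
L = 157.05/(0.560×0.494) = 567.7 kg/h.
Recycle U = 0.506×567.7 = 287.26 kg/h.
Combined feed R = 586 + 287.26 = 873.26 kg/h.

873.3 kg/h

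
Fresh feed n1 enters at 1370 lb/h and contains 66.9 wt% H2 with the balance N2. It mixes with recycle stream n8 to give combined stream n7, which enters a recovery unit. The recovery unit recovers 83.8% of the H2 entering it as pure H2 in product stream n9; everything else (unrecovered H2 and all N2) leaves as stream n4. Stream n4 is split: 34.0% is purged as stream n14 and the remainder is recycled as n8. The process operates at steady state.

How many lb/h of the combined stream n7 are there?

N2 enters only via n1 and leaves only via the purge: 1370×0.331 = 0.340×(N2 in n4), and the recovery unit passes all N2, so N2 in n7 = N2 in n4 = 1333.7 lb/h.
H2 in n7: m_A = 1370×0.669 + (1−0.340)·(1−0.838)·m_A, so m_A = 916.53/0.8931 = 1026.3 lb/h.
n7 = 1026.3 + 1333.7 = 2360 lb/h.

2360 lb/h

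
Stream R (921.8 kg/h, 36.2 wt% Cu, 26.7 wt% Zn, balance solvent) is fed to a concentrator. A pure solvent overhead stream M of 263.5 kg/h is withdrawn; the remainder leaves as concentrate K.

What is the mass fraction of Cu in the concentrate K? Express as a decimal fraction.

Cu is not removed: 921.8×0.362 = 333.69 kg/h of Cu enters K.
Concentrate = 921.8 − 263.5 = 658.3 kg/h.
Mass fraction = 333.69/658.3 = 0.507.

0.507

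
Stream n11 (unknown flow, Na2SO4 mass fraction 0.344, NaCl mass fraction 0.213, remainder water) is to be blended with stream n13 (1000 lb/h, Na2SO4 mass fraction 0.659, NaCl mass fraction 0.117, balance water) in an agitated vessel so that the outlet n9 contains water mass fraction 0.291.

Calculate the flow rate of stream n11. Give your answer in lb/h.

440.8 lb/h

Let n11 be the unknown flow. Total out = 1000 + n11.
water balance: 224 + 0.443·n11 = 0.291·(1000 + n11)
(0.443 − 0.291)·n11 = 0.291×1000 − 224 = 67
n11 = 67 / 0.152 = 440.79 lb/h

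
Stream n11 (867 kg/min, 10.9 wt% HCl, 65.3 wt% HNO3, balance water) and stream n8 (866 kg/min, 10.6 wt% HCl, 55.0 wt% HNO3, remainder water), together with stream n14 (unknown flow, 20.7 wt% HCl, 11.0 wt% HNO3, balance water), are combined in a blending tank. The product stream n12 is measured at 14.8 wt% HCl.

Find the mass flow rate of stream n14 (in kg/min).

Let n14 be the unknown flow. Total out = 1733 + n14.
HCl balance: 186.3 + 0.207·n14 = 0.148·(1733 + n14)
(0.207 − 0.148)·n14 = 0.148×1733 − 186.3 = 70.185
n14 = 70.185 / 0.059 = 1189.6 kg/min

1190 kg/min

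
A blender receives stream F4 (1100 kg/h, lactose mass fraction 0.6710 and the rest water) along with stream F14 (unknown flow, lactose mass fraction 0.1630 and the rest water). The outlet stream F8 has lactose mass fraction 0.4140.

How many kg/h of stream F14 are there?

Let F14 be the unknown flow. Total out = 1100 + F14.
lactose balance: 738.1 + 0.163·F14 = 0.414·(1100 + F14)
(0.163 − 0.414)·F14 = 0.414×1100 − 738.1 = -282.7
F14 = -282.7 / -0.251 = 1126.3 kg/h

1126 kg/h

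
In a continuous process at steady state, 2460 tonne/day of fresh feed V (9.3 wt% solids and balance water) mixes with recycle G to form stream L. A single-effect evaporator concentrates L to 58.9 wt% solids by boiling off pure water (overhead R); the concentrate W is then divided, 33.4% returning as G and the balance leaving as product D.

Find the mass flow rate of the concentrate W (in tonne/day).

583.2 tonne/day

Overall solids balance (none leaves overhead): solids in fresh feed = solids in product, i.e. 2460×0.093 = (1−0.334)·W·0.589.
W = 228.78/(0.589×0.666) = 583.21 tonne/day.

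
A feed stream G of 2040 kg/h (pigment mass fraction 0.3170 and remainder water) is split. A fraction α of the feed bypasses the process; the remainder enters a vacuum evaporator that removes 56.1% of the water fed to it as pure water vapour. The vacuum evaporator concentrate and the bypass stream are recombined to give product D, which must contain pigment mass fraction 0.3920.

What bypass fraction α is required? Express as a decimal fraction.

0.501

All 2040×0.317 = 646.68 kg/h of pigment reaches D, so D = 646.68/0.392 = 1649.7 kg/h and vapour = 390.31 kg/h.
The evaporator receives (1−α)·2040 of feed at 0.683 water and removes 0.561 of that water:
0.561×0.683×(1−α)×2040 = 390.31
(1−α) = 390.31/781.65 = 0.4993;  α = 0.5007.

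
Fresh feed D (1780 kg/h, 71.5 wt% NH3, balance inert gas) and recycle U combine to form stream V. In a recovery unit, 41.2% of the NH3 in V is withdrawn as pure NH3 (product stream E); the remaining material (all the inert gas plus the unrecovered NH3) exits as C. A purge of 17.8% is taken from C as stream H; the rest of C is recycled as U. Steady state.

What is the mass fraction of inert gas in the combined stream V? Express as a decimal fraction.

inert gas enters only via D and leaves only via the purge: 1780×0.285 = 0.178×(inert gas in C), and the recovery unit passes all inert gas, so inert gas in V = inert gas in C = 2850 kg/h.
NH3 in V: m_A = 1780×0.715 + (1−0.178)·(1−0.412)·m_A, so m_A = 1272.7/0.5167 = 2463.3 kg/h.
V = 2463.3 + 2850 = 5313.3 kg/h.
inert gas fraction in V = 2850/5313.3 = 0.536.

0.536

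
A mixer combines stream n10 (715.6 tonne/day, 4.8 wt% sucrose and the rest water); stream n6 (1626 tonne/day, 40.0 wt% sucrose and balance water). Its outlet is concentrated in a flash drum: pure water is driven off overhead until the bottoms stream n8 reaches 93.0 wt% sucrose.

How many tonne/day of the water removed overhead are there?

sucrose entering = 715.6×0.048 + 1626×0.400 = 684.75 tonne/day.
All sucrose reports to n8, so n8 = 684.75/0.930 = 736.29 tonne/day.
Total feed = 2341.6 tonne/day; overhead = 2341.6 − 736.29 = 1605.3 tonne/day.

1605 tonne/day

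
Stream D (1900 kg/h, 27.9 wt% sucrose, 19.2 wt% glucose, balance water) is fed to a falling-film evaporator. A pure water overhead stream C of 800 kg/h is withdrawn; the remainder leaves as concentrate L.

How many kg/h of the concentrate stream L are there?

1100 kg/h

Concentrate = 1900 − 800 = 1100 kg/h.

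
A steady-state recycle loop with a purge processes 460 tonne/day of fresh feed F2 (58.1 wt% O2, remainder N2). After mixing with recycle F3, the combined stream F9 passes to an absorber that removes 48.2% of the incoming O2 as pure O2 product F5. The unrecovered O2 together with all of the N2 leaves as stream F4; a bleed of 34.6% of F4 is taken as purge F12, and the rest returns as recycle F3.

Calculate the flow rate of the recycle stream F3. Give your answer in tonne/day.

501.2 tonne/day

N2 enters only via F2 and leaves only via the purge: 460×0.419 = 0.346×(N2 in F4), and the absorber passes all N2, so N2 in F9 = N2 in F4 = 557.05 tonne/day.
O2 in F9: m_A = 460×0.581 + (1−0.346)·(1−0.482)·m_A, so m_A = 267.26/0.6612 = 404.19 tonne/day.
F4 = (1−0.482)×404.19 + 557.05 = 766.42 tonne/day.
Recycle F3 = (1−0.346)×766.42 = 501.24 tonne/day.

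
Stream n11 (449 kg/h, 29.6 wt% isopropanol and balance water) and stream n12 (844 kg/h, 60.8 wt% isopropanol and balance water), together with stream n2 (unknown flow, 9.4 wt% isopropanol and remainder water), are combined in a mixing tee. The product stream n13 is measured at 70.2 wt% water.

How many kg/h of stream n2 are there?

1278 kg/h

Let n2 be the unknown flow. Total out = 1293 + n2.
water balance: 646.94 + 0.906·n2 = 0.702·(1293 + n2)
(0.906 − 0.702)·n2 = 0.702×1293 − 646.94 = 260.74
n2 = 260.74 / 0.204 = 1278.1 kg/h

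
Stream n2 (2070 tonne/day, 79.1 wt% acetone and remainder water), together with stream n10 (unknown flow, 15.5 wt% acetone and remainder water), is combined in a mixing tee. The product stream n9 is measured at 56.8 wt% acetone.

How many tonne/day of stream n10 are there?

Let n10 be the unknown flow. Total out = 2070 + n10.
acetone balance: 1637.4 + 0.155·n10 = 0.568·(2070 + n10)
(0.155 − 0.568)·n10 = 0.568×2070 − 1637.4 = -461.61
n10 = -461.61 / -0.413 = 1117.7 tonne/day

1118 tonne/day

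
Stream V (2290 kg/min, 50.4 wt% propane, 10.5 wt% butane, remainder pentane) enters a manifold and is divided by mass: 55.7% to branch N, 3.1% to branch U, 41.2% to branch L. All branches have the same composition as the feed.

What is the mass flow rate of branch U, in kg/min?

Branch U flow = 0.031×2290 = 70.99 kg/min.

70.99 kg/min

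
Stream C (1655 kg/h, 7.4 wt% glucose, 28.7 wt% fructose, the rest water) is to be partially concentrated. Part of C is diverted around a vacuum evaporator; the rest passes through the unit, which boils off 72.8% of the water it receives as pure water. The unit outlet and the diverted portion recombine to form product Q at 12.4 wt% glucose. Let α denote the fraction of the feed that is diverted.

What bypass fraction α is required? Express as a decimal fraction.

All 1655×0.074 = 122.47 kg/h of glucose reaches Q, so Q = 122.47/0.124 = 987.66 kg/h and vapour = 667.34 kg/h.
The evaporator receives (1−α)·1655 of feed at 0.639 water and removes 0.728 of that water:
0.728×0.639×(1−α)×1655 = 667.34
(1−α) = 667.34/769.89 = 0.8668;  α = 0.1332.

0.133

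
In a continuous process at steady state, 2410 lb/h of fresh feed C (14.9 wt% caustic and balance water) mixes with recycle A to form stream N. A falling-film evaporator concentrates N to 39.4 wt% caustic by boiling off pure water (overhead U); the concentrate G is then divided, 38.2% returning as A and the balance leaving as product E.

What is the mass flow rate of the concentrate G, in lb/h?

1475 lb/h

Overall caustic balance (none leaves overhead): caustic in fresh feed = caustic in product, i.e. 2410×0.149 = (1−0.382)·G·0.394.
G = 359.09/(0.394×0.618) = 1474.8 lb/h.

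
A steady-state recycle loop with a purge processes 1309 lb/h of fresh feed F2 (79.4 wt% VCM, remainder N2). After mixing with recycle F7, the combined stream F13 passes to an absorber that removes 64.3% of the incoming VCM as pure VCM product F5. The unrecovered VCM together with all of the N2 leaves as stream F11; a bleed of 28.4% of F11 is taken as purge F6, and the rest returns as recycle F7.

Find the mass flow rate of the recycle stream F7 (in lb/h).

N2 enters only via F2 and leaves only via the purge: 1309×0.206 = 0.284×(N2 in F11), and the absorber passes all N2, so N2 in F13 = N2 in F11 = 949.49 lb/h.
VCM in F13: m_A = 1309×0.794 + (1−0.284)·(1−0.643)·m_A, so m_A = 1039.3/0.7444 = 1396.2 lb/h.
F11 = (1−0.643)×1396.2 + 949.49 = 1447.9 lb/h.
Recycle F7 = (1−0.284)×1447.9 = 1036.7 lb/h.

1037 lb/h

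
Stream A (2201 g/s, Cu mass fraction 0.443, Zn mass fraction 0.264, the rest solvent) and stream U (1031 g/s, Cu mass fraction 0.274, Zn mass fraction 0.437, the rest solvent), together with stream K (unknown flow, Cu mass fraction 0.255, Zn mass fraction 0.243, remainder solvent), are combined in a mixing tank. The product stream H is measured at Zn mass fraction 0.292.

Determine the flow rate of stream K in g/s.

1793 g/s

Let K be the unknown flow. Total out = 3232 + K.
Zn balance: 1031.6 + 0.243·K = 0.292·(3232 + K)
(0.243 − 0.292)·K = 0.292×3232 − 1031.6 = -87.867
K = -87.867 / -0.049 = 1793.2 g/s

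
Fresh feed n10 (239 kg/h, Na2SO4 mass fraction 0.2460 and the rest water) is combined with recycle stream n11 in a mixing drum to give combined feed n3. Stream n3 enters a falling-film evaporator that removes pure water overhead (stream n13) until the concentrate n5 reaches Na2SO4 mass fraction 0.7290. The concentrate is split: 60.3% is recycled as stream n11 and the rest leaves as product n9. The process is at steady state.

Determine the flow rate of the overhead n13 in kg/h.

158.3 kg/h

Overall Na2SO4 balance (none leaves overhead): Na2SO4 in fresh feed = Na2SO4 in product, i.e. 239×0.246 = (1−0.603)·n5·0.729.
n5 = 58.794/(0.729×0.397) = 203.15 kg/h.
Recycle n11 = 0.603×203.15 = 122.5 kg/h.
Combined feed n3 = 239 + 122.5 = 361.5 kg/h.
Overhead n13 = n3 − n5 = 361.5 − 203.15 = 158.35 kg/h.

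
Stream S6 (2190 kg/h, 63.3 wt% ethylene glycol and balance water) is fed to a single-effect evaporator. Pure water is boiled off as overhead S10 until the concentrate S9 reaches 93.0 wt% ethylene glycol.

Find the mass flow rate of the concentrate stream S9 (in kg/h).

ethylene glycol is conserved: 2190×0.633 = 1386.3 kg/h all reports to the concentrate.
Concentrate = 1386.3/(target fraction) = 1490.6 kg/h.

1491 kg/h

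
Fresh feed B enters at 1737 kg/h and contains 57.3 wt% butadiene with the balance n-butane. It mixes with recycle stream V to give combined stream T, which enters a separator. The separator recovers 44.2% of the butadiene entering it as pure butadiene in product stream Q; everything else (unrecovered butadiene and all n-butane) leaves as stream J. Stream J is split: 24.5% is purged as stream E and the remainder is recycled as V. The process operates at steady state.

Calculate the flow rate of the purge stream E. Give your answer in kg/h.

976.8 kg/h

n-butane enters only via B and leaves only via the purge: 1737×0.427 = 0.245×(n-butane in J), and the separator passes all n-butane, so n-butane in T = n-butane in J = 3027.3 kg/h.
butadiene in T: m_A = 1737×0.573 + (1−0.245)·(1−0.442)·m_A, so m_A = 995.3/0.5787 = 1719.9 kg/h.
J = (1−0.442)×1719.9 + 3027.3 = 3987 kg/h.
Purge E = 0.245×3987 = 976.82 kg/h.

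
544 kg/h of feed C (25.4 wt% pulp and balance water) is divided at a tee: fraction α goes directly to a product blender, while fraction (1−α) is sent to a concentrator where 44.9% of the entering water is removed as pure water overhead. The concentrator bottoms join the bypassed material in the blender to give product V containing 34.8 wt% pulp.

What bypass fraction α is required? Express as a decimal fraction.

0.194

All 544×0.254 = 138.18 kg/h of pulp reaches V, so V = 138.18/0.348 = 397.06 kg/h and vapour = 146.94 kg/h.
The evaporator receives (1−α)·544 of feed at 0.746 water and removes 0.449 of that water:
0.449×0.746×(1−α)×544 = 146.94
(1−α) = 146.94/182.21 = 0.8064;  α = 0.1936.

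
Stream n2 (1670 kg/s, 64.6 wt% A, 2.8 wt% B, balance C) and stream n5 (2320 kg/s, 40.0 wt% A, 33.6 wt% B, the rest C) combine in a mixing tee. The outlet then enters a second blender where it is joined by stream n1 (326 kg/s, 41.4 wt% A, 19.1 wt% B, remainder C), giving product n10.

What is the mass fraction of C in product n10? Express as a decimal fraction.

0.298

Overall, product flow = 4316 kg/s.
C in = 1670×0.326 + 2320×0.264 + 326×0.395 = 1285.7 kg/s.
C fraction in n10 = 0.298.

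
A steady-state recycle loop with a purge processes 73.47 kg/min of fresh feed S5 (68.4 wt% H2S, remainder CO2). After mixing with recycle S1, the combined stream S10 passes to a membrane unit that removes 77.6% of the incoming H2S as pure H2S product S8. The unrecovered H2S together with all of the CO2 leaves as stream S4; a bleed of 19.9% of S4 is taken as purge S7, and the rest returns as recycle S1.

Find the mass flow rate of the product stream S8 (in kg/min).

47.52 kg/min

H2S in S10: m_A = 73.47×0.684 + (1−0.199)·(1−0.776)·m_A, so m_A = 50.253/0.8206 = 61.242 kg/min.
Product S8 = 0.776×61.242 = 47.524 kg/min.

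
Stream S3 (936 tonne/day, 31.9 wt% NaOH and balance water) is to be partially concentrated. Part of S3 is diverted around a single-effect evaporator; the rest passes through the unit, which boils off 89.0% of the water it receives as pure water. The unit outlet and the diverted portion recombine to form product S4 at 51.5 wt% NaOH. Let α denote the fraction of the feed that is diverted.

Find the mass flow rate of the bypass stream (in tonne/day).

All 936×0.319 = 298.58 tonne/day of NaOH reaches S4, so S4 = 298.58/0.515 = 579.77 tonne/day and vapour = 356.23 tonne/day.
The evaporator receives (1−α)·936 of feed at 0.681 water and removes 0.890 of that water:
0.890×0.681×(1−α)×936 = 356.23
(1−α) = 356.23/567.3 = 0.6279;  α = 0.3721.
Bypass flow = 0.3721×936 = 348.26 tonne/day.

348.3 tonne/day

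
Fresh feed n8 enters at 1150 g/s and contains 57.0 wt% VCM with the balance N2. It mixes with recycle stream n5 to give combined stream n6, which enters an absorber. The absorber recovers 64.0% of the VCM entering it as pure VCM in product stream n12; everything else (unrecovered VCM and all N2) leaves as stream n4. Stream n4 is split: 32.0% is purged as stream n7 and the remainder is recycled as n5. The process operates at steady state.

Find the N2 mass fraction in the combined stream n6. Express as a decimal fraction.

0.6403

N2 enters only via n8 and leaves only via the purge: 1150×0.430 = 0.320×(N2 in n4), and the absorber passes all N2, so N2 in n6 = N2 in n4 = 1545.3 g/s.
VCM in n6: m_A = 1150×0.570 + (1−0.320)·(1−0.640)·m_A, so m_A = 655.5/0.7552 = 867.98 g/s.
n6 = 867.98 + 1545.3 = 2413.3 g/s.
N2 fraction in n6 = 1545.3/2413.3 = 0.6403.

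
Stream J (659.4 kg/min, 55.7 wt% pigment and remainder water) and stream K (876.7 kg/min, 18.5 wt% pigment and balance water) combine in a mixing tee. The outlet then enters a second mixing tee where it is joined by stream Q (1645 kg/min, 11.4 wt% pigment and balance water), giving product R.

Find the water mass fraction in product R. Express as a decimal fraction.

Overall, product flow = 3181.1 kg/min.
water in = 659.4×0.443 + 876.7×0.815 + 1645×0.886 = 2464.1 kg/min.
water fraction in R = 0.775.

0.775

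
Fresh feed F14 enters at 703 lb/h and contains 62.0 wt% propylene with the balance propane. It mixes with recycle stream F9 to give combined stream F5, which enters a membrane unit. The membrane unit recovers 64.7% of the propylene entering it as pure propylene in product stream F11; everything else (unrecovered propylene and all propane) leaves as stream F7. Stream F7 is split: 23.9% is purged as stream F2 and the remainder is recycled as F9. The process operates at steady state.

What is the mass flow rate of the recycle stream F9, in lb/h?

propane enters only via F14 and leaves only via the purge: 703×0.380 = 0.239×(propane in F7), and the membrane unit passes all propane, so propane in F5 = propane in F7 = 1117.7 lb/h.
propylene in F5: m_A = 703×0.620 + (1−0.239)·(1−0.647)·m_A, so m_A = 435.86/0.7314 = 595.95 lb/h.
F7 = (1−0.647)×595.95 + 1117.7 = 1328.1 lb/h.
Recycle F9 = (1−0.239)×1328.1 = 1010.7 lb/h.

1011 lb/h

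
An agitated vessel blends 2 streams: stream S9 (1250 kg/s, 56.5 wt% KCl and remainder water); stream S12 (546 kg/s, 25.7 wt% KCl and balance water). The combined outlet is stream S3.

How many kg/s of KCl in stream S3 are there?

KCl out = KCl in = 1250×0.565 + 546×0.257 = 846.57 kg/s.

846.6 kg/s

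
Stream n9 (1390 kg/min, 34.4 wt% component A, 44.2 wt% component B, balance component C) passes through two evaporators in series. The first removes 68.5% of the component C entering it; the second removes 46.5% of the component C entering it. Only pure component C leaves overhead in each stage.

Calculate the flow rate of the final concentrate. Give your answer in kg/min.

component C in feed = 1390×0.214 = 297.46 kg/min.
After stage 1: component C left = (1−0.685)×297.46 = 93.7; stream total = 1186.2 kg/min.
After stage 2: component C left = (1−0.465)×93.7 = 50.129; final concentrate = 1142.7 kg/min.

1143 kg/min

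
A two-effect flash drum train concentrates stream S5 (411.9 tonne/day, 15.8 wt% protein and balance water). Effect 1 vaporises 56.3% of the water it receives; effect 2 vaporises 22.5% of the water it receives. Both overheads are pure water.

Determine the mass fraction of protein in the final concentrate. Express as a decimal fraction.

0.357

water in feed = 411.9×0.842 = 346.82 tonne/day.
After stage 1: water left = (1−0.563)×346.82 = 151.56; stream total = 216.64 tonne/day.
After stage 2: water left = (1−0.225)×151.56 = 117.46; final concentrate = 182.54 tonne/day.
protein fraction = 65.08/182.54 = 0.357.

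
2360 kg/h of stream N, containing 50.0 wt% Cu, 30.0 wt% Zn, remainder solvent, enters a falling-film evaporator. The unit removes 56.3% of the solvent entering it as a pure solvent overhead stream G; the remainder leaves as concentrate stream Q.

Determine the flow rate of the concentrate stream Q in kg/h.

solvent entering = 2360×0.200 = 472 kg/h; overhead removed = 0.563×472 = 265.74 kg/h.
Concentrate = 2360 − 265.74 = 2094.3 kg/h.

2094 kg/h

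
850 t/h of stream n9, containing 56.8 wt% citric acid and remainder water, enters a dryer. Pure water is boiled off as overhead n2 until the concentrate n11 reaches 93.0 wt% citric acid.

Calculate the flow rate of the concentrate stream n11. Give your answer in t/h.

citric acid is conserved: 850×0.568 = 482.8 t/h all reports to the concentrate.
Concentrate = 482.8/(target fraction) = 519.14 t/h.

519.1 t/h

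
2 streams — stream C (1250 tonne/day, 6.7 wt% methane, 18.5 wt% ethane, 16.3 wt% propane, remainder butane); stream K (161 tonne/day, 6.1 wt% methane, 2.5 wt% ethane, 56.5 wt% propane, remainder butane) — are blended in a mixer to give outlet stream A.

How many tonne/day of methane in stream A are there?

methane out = methane in = 1250×0.067 + 161×0.061 = 93.571 tonne/day.

93.57 tonne/day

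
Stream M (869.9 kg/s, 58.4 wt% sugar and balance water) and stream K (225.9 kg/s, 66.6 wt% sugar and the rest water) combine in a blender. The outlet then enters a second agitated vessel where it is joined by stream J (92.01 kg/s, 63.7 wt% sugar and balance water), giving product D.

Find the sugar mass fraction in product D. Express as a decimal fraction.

Overall, product flow = 1187.8 kg/s.
sugar in = 869.9×0.584 + 225.9×0.666 + 92.01×0.637 = 717.08 kg/s.
sugar fraction in D = 0.604.

0.604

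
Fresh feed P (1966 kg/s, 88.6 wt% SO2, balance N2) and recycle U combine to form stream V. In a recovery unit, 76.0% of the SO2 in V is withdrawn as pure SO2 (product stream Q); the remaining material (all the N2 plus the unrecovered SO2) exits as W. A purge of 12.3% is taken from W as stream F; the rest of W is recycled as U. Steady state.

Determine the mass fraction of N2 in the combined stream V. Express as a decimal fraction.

0.452

N2 enters only via P and leaves only via the purge: 1966×0.114 = 0.123×(N2 in W), and the recovery unit passes all N2, so N2 in V = N2 in W = 1822.1 kg/s.
SO2 in V: m_A = 1966×0.886 + (1−0.123)·(1−0.760)·m_A, so m_A = 1741.9/0.7895 = 2206.2 kg/s.
V = 2206.2 + 1822.1 = 4028.4 kg/s.
N2 fraction in V = 1822.1/4028.4 = 0.452.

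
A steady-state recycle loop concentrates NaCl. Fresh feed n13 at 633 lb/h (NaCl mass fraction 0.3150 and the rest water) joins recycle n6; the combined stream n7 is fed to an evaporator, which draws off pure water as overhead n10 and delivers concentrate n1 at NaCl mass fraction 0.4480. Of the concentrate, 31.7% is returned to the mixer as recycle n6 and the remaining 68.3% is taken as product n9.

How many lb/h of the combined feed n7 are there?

839.6 lb/h

Overall NaCl balance (none leaves overhead): NaCl in fresh feed = NaCl in product, i.e. 633×0.315 = (1−0.317)·n1·0.448.
n1 = 199.4/(0.448×0.683) = 651.65 lb/h.
Recycle n6 = 0.317×651.65 = 206.57 lb/h.
Combined feed n7 = 633 + 206.57 = 839.57 lb/h.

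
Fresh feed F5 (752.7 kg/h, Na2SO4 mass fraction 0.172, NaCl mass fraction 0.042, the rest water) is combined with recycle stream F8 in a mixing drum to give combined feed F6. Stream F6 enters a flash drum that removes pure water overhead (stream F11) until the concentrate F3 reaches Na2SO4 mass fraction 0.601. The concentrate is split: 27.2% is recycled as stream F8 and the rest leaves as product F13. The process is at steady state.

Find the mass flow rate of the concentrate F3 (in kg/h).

295.9 kg/h

Overall Na2SO4 balance (none leaves overhead): Na2SO4 in fresh feed = Na2SO4 in product, i.e. 752.7×0.172 = (1−0.272)·F3·0.601.
F3 = 129.46/(0.601×0.728) = 295.9 kg/h.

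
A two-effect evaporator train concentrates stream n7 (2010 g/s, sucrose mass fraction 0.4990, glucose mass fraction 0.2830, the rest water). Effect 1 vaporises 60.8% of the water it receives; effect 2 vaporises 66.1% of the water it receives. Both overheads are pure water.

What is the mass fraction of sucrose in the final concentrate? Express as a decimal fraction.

water in feed = 2010×0.218 = 438.18 g/s.
After stage 1: water left = (1−0.608)×438.18 = 171.77; stream total = 1743.6 g/s.
After stage 2: water left = (1−0.661)×171.77 = 58.229; final concentrate = 1630 g/s.
sucrose fraction = 1003/1630 = 0.6153.

0.6153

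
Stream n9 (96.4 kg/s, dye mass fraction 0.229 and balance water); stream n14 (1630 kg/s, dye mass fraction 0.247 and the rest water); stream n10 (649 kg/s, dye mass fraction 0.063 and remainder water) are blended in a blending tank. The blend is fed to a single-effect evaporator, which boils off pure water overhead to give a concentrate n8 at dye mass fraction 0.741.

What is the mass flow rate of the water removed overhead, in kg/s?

dye entering = 96.4×0.229 + 1630×0.247 + 649×0.063 = 465.57 kg/s.
All dye reports to n8, so n8 = 465.57/0.741 = 628.3 kg/s.
Total feed = 2375.4 kg/s; overhead = 2375.4 − 628.3 = 1747.1 kg/s.

1747 kg/s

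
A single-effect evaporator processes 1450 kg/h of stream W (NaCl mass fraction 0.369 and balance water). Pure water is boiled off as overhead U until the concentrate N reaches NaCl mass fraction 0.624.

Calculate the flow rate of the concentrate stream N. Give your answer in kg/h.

NaCl is conserved: 1450×0.369 = 535.05 kg/h all reports to the concentrate.
Concentrate = 535.05/(target fraction) = 857.45 kg/h.

857.5 kg/h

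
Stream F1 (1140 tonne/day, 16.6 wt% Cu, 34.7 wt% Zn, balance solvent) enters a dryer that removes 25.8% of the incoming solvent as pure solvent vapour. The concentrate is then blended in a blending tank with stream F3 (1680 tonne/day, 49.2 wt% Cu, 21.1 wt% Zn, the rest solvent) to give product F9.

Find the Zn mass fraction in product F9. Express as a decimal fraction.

Vapour removed = 0.258×0.487×1140 = 143.24 tonne/day; concentrate = 996.76 tonne/day.
Zn reaching the mixer = 395.58 (from concentrate) + 1680×0.211 = 750.06 tonne/day.
Product flow = 996.76 + 1680 = 2676.8 tonne/day; Zn fraction = 0.2802.

0.2802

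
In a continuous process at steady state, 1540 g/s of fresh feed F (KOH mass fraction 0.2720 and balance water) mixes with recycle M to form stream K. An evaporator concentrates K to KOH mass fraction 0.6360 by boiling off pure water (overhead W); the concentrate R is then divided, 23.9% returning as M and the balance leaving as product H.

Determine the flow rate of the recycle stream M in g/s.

Overall KOH balance (none leaves overhead): KOH in fresh feed = KOH in product, i.e. 1540×0.272 = (1−0.239)·R·0.636.
R = 418.88/(0.636×0.761) = 865.46 g/s.
Recycle M = 0.239×865.46 = 206.85 g/s.

206.8 g/s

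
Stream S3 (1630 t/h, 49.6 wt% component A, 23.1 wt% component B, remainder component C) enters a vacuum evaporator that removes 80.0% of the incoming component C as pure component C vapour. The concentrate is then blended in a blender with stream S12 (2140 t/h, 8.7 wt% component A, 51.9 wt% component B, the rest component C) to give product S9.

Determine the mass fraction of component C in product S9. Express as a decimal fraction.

Vapour removed = 0.800×0.273×1630 = 355.99 t/h; concentrate = 1274 t/h.
component C reaching the mixer = 88.998 (from concentrate) + 2140×0.394 = 932.16 t/h.
Product flow = 1274 + 2140 = 3414 t/h; component C fraction = 0.273.

0.273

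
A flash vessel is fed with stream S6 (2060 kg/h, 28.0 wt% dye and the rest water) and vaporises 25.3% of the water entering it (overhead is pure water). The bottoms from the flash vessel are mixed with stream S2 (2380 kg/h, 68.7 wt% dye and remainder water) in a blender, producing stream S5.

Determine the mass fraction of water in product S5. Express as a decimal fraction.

Vapour removed = 0.253×0.720×2060 = 375.25 kg/h; concentrate = 1684.8 kg/h.
water reaching the mixer = 1108 (from concentrate) + 2380×0.313 = 1852.9 kg/h.
Product flow = 1684.8 + 2380 = 4064.8 kg/h; water fraction = 0.456.

0.456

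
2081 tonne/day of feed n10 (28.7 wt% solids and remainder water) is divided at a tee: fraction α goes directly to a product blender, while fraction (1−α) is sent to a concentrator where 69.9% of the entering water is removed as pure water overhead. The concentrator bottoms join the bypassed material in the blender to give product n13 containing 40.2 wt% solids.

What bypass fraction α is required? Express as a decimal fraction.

All 2081×0.287 = 597.25 tonne/day of solids reaches n13, so n13 = 597.25/0.402 = 1485.7 tonne/day and vapour = 595.31 tonne/day.
The evaporator receives (1−α)·2081 of feed at 0.713 water and removes 0.699 of that water:
0.699×0.713×(1−α)×2081 = 595.31
(1−α) = 595.31/1037.1 = 0.5740;  α = 0.4260.

0.426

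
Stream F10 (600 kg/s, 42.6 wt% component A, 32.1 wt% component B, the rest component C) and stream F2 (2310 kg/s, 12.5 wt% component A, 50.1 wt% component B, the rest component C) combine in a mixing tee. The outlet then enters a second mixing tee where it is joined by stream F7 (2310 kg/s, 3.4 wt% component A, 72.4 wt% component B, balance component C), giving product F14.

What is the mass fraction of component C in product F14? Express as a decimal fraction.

Overall, product flow = 5220 kg/s.
component C in = 600×0.253 + 2310×0.374 + 2310×0.242 = 1574.8 kg/s.
component C fraction in F14 = 0.3017.

0.3017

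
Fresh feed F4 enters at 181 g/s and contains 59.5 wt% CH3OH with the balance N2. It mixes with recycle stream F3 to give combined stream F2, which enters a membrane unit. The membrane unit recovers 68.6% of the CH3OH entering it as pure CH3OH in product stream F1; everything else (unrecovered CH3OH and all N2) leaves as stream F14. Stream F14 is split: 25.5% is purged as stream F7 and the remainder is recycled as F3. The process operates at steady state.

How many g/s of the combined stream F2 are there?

N2 enters only via F4 and leaves only via the purge: 181×0.405 = 0.255×(N2 in F14), and the membrane unit passes all N2, so N2 in F2 = N2 in F14 = 287.47 g/s.
CH3OH in F2: m_A = 181×0.595 + (1−0.255)·(1−0.686)·m_A, so m_A = 107.69/0.7661 = 140.58 g/s.
F2 = 140.58 + 287.47 = 428.05 g/s.

428.1 g/s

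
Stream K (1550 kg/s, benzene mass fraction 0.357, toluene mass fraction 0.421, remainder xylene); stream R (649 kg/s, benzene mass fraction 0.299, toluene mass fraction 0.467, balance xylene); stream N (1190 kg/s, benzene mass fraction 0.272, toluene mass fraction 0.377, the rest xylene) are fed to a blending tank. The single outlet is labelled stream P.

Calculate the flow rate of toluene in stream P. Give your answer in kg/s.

toluene out = toluene in = 1550×0.421 + 649×0.467 + 1190×0.377 = 1404.3 kg/s.

1404 kg/s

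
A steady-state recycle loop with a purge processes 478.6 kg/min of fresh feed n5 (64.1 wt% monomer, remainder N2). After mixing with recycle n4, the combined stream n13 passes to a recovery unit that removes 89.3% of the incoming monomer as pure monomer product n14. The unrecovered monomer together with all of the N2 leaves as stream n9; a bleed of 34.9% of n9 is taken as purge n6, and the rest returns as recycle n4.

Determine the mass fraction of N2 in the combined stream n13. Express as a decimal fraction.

0.5989

N2 enters only via n5 and leaves only via the purge: 478.6×0.359 = 0.349×(N2 in n9), and the recovery unit passes all N2, so N2 in n13 = N2 in n9 = 492.31 kg/min.
monomer in n13: m_A = 478.6×0.641 + (1−0.349)·(1−0.893)·m_A, so m_A = 306.78/0.9303 = 329.75 kg/min.
n13 = 329.75 + 492.31 = 822.07 kg/min.
N2 fraction in n13 = 492.31/822.07 = 0.5989.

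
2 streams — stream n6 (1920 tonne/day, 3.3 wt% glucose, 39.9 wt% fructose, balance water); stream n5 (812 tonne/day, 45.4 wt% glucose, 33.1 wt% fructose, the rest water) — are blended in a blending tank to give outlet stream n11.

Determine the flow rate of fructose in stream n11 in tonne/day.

fructose out = fructose in = 1920×0.399 + 812×0.331 = 1034.9 tonne/day.

1035 tonne/day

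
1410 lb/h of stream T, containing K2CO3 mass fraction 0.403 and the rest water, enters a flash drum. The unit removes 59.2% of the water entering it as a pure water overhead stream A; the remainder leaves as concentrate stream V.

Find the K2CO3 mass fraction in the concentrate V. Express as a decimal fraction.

0.623

K2CO3 is not removed: 1410×0.403 = 568.23 lb/h of K2CO3 enters V.
water entering = 1410×0.597 = 841.77 lb/h; overhead removed = 0.592×841.77 = 498.33 lb/h.
Concentrate = 1410 − 498.33 = 911.67 lb/h.
Mass fraction = 568.23/911.67 = 0.623.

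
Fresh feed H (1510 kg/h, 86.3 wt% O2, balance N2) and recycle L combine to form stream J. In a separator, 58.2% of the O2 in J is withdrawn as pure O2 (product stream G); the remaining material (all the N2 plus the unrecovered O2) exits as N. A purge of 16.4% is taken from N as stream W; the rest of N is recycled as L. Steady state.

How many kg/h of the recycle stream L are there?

N2 enters only via H and leaves only via the purge: 1510×0.137 = 0.164×(N2 in N), and the separator passes all N2, so N2 in J = N2 in N = 1261.4 kg/h.
O2 in J: m_A = 1510×0.863 + (1−0.164)·(1−0.582)·m_A, so m_A = 1303.1/0.6506 = 2003.1 kg/h.
N = (1−0.582)×2003.1 + 1261.4 = 2098.7 kg/h.
Recycle L = (1−0.164)×2098.7 = 1754.5 kg/h.

1755 kg/h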